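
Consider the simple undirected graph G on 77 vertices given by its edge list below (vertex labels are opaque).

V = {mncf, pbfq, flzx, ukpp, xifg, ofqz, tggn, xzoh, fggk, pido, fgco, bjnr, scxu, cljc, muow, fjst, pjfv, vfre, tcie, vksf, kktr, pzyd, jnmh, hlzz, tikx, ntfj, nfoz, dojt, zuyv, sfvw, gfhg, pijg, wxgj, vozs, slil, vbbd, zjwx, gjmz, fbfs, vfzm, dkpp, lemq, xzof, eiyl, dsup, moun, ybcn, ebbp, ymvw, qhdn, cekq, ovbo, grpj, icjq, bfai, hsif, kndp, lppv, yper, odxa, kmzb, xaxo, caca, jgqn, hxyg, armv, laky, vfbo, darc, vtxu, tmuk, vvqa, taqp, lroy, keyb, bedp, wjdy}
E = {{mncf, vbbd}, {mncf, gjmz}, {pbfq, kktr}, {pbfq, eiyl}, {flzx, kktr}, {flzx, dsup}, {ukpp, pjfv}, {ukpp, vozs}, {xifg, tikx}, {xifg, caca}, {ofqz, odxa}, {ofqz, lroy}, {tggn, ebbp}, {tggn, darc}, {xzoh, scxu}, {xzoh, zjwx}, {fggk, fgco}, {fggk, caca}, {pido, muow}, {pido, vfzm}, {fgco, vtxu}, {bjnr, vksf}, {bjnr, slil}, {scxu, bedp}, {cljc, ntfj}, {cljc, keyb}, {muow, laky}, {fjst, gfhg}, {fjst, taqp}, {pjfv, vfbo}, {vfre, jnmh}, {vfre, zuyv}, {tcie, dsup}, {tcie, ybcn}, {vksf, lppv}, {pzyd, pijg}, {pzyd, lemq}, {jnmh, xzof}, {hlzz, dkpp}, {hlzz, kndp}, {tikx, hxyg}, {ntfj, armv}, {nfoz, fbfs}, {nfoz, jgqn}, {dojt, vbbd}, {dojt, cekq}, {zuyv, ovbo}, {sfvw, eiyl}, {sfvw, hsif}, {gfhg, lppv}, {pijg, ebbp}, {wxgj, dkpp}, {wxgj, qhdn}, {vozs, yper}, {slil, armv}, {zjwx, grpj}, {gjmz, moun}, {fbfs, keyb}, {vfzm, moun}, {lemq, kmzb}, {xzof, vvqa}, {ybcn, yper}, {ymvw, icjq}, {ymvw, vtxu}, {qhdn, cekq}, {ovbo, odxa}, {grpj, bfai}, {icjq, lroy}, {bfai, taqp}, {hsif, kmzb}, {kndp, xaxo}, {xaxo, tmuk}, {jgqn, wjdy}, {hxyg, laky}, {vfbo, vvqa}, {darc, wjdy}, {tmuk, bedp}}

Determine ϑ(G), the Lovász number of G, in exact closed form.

77*cos(pi/77)/(cos(pi/77) + 1)

deg(pjfv) = 2; N(pjfv) = {ukpp, vfbo}.
deg(caca) = 2; N(caca) = {xifg, fggk}.
N(bfai) = {grpj, taqp}, |N(bfai)| = 2.
N(vvqa) = {xzof, vfbo}, |N(vvqa)| = 2.
Every vertex has degree 2 (N=77); connected 2-regular on 77 ⇒ C_{77}.
Distinct eigenvalues (to 4 d.p.): [2.0, 1.9933, 1.9734, 1.9404, 1.8944, 1.8358, 1.765, 1.6825, 1.5888, 1.4845, 1.3703, 1.247, 1.1154, 0.9764, 0.8308, 0.6798, 0.5242, 0.3651, 0.2036, 0.0408, -0.1223, -0.2846, -0.445, -0.6025, -0.7559, -0.9043, -1.0467, -1.1822, -1.3097, -1.4286, -1.5379, -1.637, -1.7252, -1.8019, -1.8667, -1.919, -1.9585, -1.985, -1.9983].
ϑ = −N·λ_min/(λ_max−λ_min) = −77·(-2*cos(pi/77))/(2−(-2*cos(pi/77))) = 77*cos(pi/77)/(cos(pi/77) + 1).
≈ 38.483973 (to 6 d.p.).
Check 38 ≤ 77*cos(pi/77)/(cos(pi/77) + 1) ≤ 39: both strict.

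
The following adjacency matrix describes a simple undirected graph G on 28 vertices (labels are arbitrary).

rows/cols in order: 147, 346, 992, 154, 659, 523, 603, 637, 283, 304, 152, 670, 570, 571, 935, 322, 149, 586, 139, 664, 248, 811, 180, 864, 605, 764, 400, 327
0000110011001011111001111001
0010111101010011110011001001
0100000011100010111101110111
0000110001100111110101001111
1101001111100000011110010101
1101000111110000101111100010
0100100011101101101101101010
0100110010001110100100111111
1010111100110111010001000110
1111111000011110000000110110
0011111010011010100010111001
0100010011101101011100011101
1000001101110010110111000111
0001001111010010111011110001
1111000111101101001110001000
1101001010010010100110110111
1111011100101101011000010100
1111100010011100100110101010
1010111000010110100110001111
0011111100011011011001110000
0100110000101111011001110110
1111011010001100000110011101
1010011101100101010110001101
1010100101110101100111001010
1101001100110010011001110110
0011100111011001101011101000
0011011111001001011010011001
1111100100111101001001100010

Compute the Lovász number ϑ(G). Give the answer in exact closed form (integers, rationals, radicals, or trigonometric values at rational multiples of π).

deg(248) = 15; N(248) = {346, 659, 523, 152, 570, 571, 935, 322, 586, 139, 811, 180, 864, 764, 400}.
deg(570) = 15; N(570) = {147, 603, 637, 304, 152, 670, 935, 149, 586, 664, 248, 811, 764, 400, 327}.
deg(523) = 15; N(523) = {147, 346, 154, 637, 283, 304, 152, 670, 149, 139, 664, 248, 811, 180, 400}.
deg(992) = 15; N(992) = {346, 283, 304, 152, 935, 149, 586, 139, 664, 811, 180, 864, 764, 400, 327}.
Regular of degree 15 on 28 vertices: this is K(8,2), the Kneser graph.
Distinct eigenvalues (to 4 d.p.): [15.0, 1.0, -5.0].
Lovász (edge-transitive): ϑ = −28·(-5)/((15)−(-5)) = 7.
≈ 7.0000000 (to 7 d.p.).

7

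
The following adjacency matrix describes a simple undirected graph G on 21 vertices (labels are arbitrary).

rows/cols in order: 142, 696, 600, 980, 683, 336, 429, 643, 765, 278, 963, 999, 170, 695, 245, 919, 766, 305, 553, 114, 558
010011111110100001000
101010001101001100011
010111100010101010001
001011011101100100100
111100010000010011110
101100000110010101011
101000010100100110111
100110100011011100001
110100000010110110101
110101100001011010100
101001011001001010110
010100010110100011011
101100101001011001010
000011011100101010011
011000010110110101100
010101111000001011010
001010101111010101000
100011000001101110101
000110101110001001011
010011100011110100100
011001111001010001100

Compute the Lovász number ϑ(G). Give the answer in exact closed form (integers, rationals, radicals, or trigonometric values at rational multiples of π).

6

Vertex 999 has 10 neighbors: 696, 980, 643, 278, 963, 170, 766, 305, 114, 558.
N(695) = {683, 336, 643, 765, 278, 170, 245, 766, 114, 558}, |N(695)| = 10.
Vertex 963 has 10 neighbors: 142, 600, 336, 643, 765, 999, 245, 766, 553, 114.
Vertex 980 has 10 neighbors: 600, 683, 336, 643, 765, 278, 999, 170, 919, 553.
Regular of degree 10 on 21 vertices: this is K(7,2), the Kneser graph.
spec(A) ≈ [10.0, 1.0, -4.0] (distinct, 4 d.p.).
ϑ = −N·λ_min/(λ_max−λ_min) = −21·(-4)/(10−(-4)) = 6.
Numerically 6.000000.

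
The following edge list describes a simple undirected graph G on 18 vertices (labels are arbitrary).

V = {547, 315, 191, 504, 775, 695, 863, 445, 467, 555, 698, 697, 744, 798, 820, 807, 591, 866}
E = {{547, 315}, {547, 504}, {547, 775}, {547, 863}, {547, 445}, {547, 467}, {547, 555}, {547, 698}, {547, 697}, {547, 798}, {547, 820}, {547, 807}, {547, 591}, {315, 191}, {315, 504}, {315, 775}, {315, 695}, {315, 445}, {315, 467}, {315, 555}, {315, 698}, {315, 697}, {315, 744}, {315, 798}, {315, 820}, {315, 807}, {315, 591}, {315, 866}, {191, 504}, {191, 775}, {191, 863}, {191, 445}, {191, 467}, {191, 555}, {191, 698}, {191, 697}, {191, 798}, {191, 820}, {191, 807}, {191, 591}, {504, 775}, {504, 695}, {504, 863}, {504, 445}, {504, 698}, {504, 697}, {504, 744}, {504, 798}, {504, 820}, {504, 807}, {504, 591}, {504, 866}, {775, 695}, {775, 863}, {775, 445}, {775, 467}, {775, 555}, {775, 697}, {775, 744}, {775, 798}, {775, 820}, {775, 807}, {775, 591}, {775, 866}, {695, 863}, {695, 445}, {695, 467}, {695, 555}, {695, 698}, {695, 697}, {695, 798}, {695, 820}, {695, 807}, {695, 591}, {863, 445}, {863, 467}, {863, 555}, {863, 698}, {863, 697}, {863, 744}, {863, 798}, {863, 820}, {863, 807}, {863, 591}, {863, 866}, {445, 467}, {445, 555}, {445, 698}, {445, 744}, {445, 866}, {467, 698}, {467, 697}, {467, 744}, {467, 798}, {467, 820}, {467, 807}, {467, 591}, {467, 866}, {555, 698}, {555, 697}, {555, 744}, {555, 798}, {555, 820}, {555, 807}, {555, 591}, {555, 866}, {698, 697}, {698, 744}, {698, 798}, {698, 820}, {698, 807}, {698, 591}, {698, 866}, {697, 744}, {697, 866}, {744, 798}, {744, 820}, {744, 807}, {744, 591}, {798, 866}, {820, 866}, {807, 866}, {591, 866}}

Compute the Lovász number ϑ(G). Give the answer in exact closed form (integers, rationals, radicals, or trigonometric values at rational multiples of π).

Vertex 555 has 15 neighbors: 547, 315, 191, 775, 695, 863, 445, 698, 697, 744, 798, 820, 807, 591, 866.
deg(591) = 12; N(591) = {547, 315, 191, 504, 775, 695, 863, 467, 555, 698, 744, 866}.
Vertex 547 has 13 neighbors: 315, 504, 775, 863, 445, 467, 555, 698, 697, 798, 820, 807, 591.
N(697) = {547, 315, 191, 504, 775, 695, 863, 467, 555, 698, 744, 866}, |N(697)| = 12.
G = K_{6,5,3,2,2}: α = 6 = χ(Ḡ), so ϑ = 6.
≈ 6.00000 (to 5 d.p.).
Sandwich: α(G)=6 ≤ ϑ(G)=6 ≤ χ(Ḡ)=6 (collapsed).

6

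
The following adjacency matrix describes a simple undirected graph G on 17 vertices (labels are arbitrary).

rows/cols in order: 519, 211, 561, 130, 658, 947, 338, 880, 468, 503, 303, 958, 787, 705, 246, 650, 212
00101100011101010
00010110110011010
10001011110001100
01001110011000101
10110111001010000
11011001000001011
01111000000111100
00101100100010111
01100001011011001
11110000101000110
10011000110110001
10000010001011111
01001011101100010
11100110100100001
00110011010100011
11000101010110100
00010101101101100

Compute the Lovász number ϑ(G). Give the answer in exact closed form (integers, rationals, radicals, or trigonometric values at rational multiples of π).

N(561) = {519, 658, 338, 880, 468, 503, 705, 246}, |N(561)| = 8.
N(650) = {519, 211, 947, 880, 503, 958, 787, 246}, |N(650)| = 8.
Vertex 519 has 8 neighbors: 561, 658, 947, 503, 303, 958, 705, 650.
N(787) = {211, 658, 338, 880, 468, 303, 958, 650}, |N(787)| = 8.
G on 17 vertices is 8-regular; SR(17,8,3,4) — a Paley graph.
A has 3 distinct eigenvalues ≈ [8.0, 1.562, -2.562].
ϑ = −N·λ_min/(λ_max−λ_min) = −17·(-sqrt(17)/2 - 1/2)/(8−(-sqrt(17)/2 - 1/2)) = sqrt(17).
≈ 4.1231 (to 4 d.p.).

sqrt(17)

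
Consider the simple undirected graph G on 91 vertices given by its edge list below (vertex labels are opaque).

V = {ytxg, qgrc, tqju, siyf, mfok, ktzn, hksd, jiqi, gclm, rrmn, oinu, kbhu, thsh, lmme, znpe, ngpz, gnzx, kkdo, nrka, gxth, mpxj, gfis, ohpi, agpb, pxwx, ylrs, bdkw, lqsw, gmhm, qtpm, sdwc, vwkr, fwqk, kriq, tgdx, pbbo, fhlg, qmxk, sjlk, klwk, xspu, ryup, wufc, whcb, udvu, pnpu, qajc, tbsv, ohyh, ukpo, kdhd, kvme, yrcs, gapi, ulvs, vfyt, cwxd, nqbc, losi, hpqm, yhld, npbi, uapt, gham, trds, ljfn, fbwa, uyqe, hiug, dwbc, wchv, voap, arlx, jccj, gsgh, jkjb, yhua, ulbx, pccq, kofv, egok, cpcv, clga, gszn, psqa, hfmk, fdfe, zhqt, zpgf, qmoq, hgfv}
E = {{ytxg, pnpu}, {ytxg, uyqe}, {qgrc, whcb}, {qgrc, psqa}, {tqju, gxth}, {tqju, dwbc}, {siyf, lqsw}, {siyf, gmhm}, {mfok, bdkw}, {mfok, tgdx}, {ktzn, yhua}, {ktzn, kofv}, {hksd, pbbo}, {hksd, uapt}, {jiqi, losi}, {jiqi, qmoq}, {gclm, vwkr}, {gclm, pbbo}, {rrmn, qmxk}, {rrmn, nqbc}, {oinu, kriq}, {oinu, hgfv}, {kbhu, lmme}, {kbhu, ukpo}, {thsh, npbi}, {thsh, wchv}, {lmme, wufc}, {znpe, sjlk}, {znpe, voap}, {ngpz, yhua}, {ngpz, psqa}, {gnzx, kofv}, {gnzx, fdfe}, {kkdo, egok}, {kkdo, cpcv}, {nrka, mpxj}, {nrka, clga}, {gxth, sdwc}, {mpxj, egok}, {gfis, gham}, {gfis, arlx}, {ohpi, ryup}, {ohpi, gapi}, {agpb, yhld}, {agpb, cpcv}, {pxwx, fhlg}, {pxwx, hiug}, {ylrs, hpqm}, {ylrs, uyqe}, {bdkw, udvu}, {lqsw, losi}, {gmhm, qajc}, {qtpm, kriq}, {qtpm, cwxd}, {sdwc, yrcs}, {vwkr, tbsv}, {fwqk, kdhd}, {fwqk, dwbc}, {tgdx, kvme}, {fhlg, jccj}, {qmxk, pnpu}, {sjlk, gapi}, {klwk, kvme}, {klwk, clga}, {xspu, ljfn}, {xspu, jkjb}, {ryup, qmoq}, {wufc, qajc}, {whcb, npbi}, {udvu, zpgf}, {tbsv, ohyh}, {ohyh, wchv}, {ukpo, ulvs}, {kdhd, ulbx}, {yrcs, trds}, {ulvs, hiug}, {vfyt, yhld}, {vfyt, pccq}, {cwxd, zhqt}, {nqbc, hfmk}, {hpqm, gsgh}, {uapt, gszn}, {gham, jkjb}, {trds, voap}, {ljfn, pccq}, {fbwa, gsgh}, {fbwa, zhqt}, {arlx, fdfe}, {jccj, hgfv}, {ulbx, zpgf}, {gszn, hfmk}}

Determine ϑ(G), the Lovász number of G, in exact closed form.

91*cos(pi/91)/(cos(pi/91) + 1)

deg(kbhu) = 2; N(kbhu) = {lmme, ukpo}.
N(znpe) = {sjlk, voap}, |N(znpe)| = 2.
Vertex gsgh has 2 neighbors: hpqm, fbwa.
Vertex oinu has 2 neighbors: kriq, hgfv.
91-vertex 2-regular graph: connected 2-regular on 91 ⇒ C_{91}.
spec(A) ≈ [2.0, 1.995, 1.981, 1.957, 1.924, 1.882, 1.831, 1.771, 1.703, 1.626, 1.542, 1.45, 1.352, 1.247, 1.136, 1.02, 0.899, 0.773, 0.644, 0.512, 0.377, 0.241, 0.104, -0.035, -0.172, -0.309, -0.445, -0.579, -0.709, -0.837, -0.96, -1.079, -1.192, -1.3, -1.402, -1.497, -1.585, -1.665, -1.738, -1.802, -1.858, -1.904, -1.942, -1.97, -1.989, -1.999] (distinct, 3 d.p.).
ϑ = −N·λ_min/(λ_max−λ_min) = −91·(-2*cos(pi/91))/(2−(-2*cos(pi/91))) = 91*cos(pi/91)/(cos(pi/91) + 1).
Numerically 45.4864.
Check 45 ≤ 91*cos(pi/91)/(cos(pi/91) + 1) ≤ 46: both strict.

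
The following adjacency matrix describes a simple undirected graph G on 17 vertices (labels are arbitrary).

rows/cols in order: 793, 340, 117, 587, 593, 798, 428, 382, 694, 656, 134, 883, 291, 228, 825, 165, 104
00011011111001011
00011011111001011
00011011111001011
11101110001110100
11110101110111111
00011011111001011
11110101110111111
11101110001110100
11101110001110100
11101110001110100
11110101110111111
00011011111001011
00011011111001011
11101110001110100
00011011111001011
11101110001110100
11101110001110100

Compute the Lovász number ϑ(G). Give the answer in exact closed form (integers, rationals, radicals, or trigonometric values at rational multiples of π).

7

N(883) = {587, 593, 428, 382, 694, 656, 134, 228, 165, 104}, |N(883)| = 10.
Vertex 587 has 10 neighbors: 793, 340, 117, 593, 798, 428, 134, 883, 291, 825.
N(694) = {793, 340, 117, 593, 798, 428, 134, 883, 291, 825}, |N(694)| = 10.
N(382) = {793, 340, 117, 593, 798, 428, 134, 883, 291, 825}, |N(382)| = 10.
K_{7,7,3} (perfect); ϑ(G) = α(G) = max{7,7,3} = 7.
ϑ(G) ≈ 7.000000000.
Lovász sandwich 7 ≤ 7 ≤ 7: collapsed.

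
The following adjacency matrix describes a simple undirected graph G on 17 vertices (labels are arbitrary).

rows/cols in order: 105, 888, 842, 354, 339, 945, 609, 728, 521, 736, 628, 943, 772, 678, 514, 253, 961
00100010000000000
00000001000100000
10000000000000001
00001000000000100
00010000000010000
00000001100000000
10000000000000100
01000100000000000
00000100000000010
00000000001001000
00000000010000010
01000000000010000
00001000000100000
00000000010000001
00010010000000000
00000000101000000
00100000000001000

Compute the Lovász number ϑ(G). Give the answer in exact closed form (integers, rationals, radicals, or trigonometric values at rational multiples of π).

17*cos(pi/17)/(cos(pi/17) + 1)

Vertex 888 has 2 neighbors: 728, 943.
N(678) = {736, 961}, |N(678)| = 2.
Vertex 842 has 2 neighbors: 105, 961.
Vertex 105 has 2 neighbors: 842, 609.
G on 17 vertices is 2-regular; this is C_{17}, the 17-cycle.
A has 9 distinct eigenvalues ≈ [2.0, 1.8649, 1.478, 0.8915, 0.1845, -0.5473, -1.2053, -1.7004, -1.9659].
With N=17: ϑ(G) = 17·(-(-1)*2*cos(pi/17))/(2−(-2*cos(pi/17))) = 17*cos(pi/17)/(cos(pi/17) + 1).
≈ 8.427014 (to 6 d.p.).
Lovász sandwich 8 ≤ 17*cos(pi/17)/(cos(pi/17) + 1) ≤ 9: both strict.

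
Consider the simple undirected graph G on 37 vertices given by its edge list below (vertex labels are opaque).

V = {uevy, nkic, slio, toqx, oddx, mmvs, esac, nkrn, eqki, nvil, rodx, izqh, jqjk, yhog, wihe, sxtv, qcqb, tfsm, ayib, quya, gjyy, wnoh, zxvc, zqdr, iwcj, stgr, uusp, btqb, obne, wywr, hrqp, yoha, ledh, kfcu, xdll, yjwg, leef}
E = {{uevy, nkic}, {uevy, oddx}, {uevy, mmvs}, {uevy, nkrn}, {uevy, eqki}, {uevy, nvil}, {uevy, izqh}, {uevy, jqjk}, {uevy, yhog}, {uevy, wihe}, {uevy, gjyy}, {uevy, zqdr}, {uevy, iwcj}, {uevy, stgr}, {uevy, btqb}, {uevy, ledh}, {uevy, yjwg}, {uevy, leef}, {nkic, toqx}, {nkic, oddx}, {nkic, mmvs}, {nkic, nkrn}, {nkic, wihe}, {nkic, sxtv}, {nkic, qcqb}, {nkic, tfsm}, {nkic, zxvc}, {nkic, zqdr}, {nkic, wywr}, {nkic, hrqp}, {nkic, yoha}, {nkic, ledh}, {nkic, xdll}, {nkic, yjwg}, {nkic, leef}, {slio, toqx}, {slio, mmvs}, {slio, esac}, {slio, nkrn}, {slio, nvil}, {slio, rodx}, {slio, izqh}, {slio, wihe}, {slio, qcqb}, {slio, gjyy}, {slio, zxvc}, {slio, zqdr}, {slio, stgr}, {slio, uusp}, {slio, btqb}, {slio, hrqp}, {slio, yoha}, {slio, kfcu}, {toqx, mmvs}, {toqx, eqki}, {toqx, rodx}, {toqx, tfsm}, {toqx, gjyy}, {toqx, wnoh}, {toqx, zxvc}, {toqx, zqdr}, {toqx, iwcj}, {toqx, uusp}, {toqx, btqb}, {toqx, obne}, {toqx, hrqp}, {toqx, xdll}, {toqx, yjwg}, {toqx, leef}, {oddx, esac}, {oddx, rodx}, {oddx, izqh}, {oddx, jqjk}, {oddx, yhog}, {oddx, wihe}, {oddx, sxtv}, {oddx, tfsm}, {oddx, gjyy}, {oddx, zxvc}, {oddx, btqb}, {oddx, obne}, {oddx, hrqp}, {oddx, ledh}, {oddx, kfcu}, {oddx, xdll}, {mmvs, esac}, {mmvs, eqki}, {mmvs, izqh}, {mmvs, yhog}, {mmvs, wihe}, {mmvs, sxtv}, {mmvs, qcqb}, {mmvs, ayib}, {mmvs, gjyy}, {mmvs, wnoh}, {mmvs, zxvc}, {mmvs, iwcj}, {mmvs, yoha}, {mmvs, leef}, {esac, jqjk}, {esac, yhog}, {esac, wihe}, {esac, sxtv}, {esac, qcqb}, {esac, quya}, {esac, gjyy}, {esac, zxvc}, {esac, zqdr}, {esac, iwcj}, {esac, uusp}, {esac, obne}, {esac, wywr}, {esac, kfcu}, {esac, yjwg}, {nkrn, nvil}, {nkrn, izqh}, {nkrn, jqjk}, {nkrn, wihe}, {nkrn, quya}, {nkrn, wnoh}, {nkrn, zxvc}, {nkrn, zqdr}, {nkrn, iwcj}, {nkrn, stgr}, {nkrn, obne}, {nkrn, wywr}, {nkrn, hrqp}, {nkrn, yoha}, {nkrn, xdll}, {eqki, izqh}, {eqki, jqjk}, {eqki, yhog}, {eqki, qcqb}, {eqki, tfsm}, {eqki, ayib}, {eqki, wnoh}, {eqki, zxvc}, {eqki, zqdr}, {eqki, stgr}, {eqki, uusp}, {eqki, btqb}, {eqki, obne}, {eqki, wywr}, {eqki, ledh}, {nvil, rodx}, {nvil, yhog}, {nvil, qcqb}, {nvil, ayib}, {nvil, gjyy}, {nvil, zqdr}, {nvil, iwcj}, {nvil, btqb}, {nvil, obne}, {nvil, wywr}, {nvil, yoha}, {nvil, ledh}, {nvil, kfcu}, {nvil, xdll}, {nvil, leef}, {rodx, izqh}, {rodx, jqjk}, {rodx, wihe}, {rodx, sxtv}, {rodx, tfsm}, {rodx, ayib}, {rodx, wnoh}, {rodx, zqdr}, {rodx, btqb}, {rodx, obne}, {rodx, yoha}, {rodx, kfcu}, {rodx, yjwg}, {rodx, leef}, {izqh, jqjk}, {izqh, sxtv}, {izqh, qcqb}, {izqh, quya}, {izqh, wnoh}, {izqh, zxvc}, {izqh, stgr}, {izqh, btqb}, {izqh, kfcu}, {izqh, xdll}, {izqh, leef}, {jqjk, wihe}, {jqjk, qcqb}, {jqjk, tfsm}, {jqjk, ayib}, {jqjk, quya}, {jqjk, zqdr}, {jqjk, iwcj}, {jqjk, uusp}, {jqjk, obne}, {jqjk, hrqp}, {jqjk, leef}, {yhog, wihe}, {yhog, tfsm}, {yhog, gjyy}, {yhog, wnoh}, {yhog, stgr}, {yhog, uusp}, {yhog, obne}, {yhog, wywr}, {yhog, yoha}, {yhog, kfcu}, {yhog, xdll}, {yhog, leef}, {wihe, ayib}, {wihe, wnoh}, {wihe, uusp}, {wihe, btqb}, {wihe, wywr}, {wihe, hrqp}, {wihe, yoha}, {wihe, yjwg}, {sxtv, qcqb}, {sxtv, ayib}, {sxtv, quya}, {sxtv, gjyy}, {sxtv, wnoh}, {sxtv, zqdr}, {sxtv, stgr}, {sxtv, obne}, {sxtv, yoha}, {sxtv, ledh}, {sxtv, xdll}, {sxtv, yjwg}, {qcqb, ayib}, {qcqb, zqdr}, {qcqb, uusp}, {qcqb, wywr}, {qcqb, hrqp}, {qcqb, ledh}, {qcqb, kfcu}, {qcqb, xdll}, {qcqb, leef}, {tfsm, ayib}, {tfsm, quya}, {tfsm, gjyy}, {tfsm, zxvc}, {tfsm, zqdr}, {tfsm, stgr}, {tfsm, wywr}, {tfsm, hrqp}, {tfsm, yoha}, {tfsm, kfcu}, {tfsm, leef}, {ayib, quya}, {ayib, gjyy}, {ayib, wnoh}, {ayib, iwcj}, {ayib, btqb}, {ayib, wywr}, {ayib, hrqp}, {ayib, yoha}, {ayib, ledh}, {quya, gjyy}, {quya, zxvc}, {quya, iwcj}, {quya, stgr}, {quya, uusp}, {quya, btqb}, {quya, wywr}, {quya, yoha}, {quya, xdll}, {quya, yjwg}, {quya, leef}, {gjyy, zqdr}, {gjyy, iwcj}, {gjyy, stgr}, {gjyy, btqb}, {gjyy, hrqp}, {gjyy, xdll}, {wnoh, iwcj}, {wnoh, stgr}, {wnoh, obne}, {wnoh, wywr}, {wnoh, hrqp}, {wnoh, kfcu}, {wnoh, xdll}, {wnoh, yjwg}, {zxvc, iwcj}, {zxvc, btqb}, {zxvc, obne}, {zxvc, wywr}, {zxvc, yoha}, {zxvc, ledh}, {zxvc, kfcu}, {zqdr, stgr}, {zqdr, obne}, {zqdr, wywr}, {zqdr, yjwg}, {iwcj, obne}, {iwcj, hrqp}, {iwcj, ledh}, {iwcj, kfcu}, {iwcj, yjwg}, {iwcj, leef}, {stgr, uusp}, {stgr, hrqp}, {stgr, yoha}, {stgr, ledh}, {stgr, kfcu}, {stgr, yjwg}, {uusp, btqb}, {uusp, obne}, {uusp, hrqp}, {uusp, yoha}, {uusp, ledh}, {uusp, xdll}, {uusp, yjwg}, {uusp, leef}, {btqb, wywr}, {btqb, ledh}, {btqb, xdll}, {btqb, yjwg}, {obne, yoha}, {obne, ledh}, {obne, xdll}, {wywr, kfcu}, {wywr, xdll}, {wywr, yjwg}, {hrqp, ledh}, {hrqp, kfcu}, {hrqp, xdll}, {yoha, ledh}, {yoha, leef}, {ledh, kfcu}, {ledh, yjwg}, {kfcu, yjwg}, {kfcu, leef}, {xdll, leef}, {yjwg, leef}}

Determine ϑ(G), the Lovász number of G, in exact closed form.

Vertex obne has 18 neighbors: toqx, oddx, esac, nkrn, eqki, nvil, rodx, jqjk, yhog, sxtv, wnoh, zxvc, zqdr, iwcj, uusp, yoha, ledh, xdll.
deg(zxvc) = 18; N(zxvc) = {nkic, slio, toqx, oddx, mmvs, esac, nkrn, eqki, izqh, tfsm, quya, iwcj, btqb, obne, wywr, yoha, ledh, kfcu}.
deg(slio) = 18; N(slio) = {toqx, mmvs, esac, nkrn, nvil, rodx, izqh, wihe, qcqb, gjyy, zxvc, zqdr, stgr, uusp, btqb, hrqp, yoha, kfcu}.
N(zqdr) = {uevy, nkic, slio, toqx, esac, nkrn, eqki, nvil, rodx, jqjk, sxtv, qcqb, tfsm, gjyy, stgr, obne, wywr, yjwg}, |N(zqdr)| = 18.
deg(v) = 18 for all v (|V|=37); strongly regular (37,18,8,9).
A has 3 distinct eigenvalues ≈ [18.0, 2.5414, -3.5414].
−37·(-sqrt(37)/2 - 1/2) / ((18)−(-sqrt(37)/2 - 1/2)) = sqrt(37) = ϑ(G).
≈ 6.0827625 (to 7 d.p.).

sqrt(37)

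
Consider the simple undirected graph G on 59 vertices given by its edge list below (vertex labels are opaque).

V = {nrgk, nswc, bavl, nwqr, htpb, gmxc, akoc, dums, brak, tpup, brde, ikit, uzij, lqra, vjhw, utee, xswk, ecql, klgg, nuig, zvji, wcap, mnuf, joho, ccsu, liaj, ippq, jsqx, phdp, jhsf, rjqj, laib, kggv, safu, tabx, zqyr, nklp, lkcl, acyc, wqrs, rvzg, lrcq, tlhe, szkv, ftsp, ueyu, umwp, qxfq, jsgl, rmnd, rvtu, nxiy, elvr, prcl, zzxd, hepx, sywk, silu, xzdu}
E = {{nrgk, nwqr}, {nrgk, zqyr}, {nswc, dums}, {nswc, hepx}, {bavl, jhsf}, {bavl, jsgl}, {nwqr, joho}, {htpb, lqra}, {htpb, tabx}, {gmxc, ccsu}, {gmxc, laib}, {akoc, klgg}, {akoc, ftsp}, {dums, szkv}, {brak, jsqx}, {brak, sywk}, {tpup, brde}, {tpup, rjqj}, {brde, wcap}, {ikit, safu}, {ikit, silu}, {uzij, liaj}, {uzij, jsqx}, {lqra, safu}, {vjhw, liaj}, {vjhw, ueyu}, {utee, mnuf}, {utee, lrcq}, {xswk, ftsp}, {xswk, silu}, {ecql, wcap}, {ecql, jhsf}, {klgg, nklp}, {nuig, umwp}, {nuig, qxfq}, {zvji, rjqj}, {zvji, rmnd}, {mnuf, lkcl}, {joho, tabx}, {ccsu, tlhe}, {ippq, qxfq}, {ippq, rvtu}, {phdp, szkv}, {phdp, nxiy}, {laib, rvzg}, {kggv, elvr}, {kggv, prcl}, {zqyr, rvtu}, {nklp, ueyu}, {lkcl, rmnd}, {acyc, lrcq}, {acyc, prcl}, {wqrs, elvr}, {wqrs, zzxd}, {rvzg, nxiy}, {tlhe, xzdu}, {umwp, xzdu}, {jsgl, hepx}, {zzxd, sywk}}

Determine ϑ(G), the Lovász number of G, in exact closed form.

59*cos(pi/59)/(cos(pi/59) + 1)

N(bavl) = {jhsf, jsgl}, |N(bavl)| = 2.
deg(ikit) = 2; N(ikit) = {safu, silu}.
Vertex xswk has 2 neighbors: ftsp, silu.
Vertex rvzg has 2 neighbors: laib, nxiy.
Every vertex has degree 2 (N=59); the odd cycle C_{59}.
spec(A) ≈ [2.0, 1.9887, 1.9548, 1.8988, 1.8213, 1.7231, 1.6054, 1.4695, 1.317, 1.1496, 0.9691, 0.7776, 0.5774, 0.3706, 0.1596, -0.0532, -0.2655, -0.4747, -0.6785, -0.8746, -1.0608, -1.235, -1.3953, -1.5397, -1.6666, -1.7747, -1.8627, -1.9295, -1.9745, -1.9972] (distinct, 4 d.p.).
Lovász (edge-transitive): ϑ = −59·(-2*cos(pi/59))/((2)−(-2*cos(pi/59))) = 59*cos(pi/59)/(cos(pi/59) + 1).
≈ 29.4791 (to 4 d.p.).
Sandwich: α(G)=29 ≤ ϑ(G)=59*cos(pi/59)/(cos(pi/59) + 1) ≤ χ(Ḡ)=30 (both strict).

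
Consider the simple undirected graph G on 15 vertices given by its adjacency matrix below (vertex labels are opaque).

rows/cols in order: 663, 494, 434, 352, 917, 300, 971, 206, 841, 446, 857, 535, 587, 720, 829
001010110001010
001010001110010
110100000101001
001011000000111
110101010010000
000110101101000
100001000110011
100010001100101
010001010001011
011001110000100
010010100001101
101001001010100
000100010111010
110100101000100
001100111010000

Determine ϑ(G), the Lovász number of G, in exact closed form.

5

Vertex 587 has 6 neighbors: 352, 206, 446, 857, 535, 720.
Vertex 663 has 6 neighbors: 434, 917, 971, 206, 535, 720.
Vertex 300 has 6 neighbors: 352, 917, 971, 841, 446, 535.
deg(494) = 6; N(494) = {434, 917, 841, 446, 857, 720}.
15-vertex 6-regular graph: Kneser-type, 2-subsets of [6].
A has 3 distinct eigenvalues ≈ [6.0, 1.0, -3.0].
Lovász: ϑ = −15(-3)/(6+-1*(-3)) = 5.
Numerically 5.0000000.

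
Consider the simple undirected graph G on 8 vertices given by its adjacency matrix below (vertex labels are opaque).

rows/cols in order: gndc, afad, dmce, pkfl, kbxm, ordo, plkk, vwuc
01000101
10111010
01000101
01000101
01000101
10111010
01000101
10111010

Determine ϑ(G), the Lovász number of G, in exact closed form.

5

deg(kbxm) = 3; N(kbxm) = {afad, ordo, vwuc}.
Vertex vwuc has 5 neighbors: gndc, dmce, pkfl, kbxm, plkk.
Vertex dmce has 3 neighbors: afad, ordo, vwuc.
N(ordo) = {gndc, dmce, pkfl, kbxm, plkk}, |N(ordo)| = 5.
G = K_{5,3}: α = 5 = χ(Ḡ), so ϑ = 5.
Numerically 5.000000000.
α=5, χ(Ḡ)=5; ϑ=5 lies between (collapsed).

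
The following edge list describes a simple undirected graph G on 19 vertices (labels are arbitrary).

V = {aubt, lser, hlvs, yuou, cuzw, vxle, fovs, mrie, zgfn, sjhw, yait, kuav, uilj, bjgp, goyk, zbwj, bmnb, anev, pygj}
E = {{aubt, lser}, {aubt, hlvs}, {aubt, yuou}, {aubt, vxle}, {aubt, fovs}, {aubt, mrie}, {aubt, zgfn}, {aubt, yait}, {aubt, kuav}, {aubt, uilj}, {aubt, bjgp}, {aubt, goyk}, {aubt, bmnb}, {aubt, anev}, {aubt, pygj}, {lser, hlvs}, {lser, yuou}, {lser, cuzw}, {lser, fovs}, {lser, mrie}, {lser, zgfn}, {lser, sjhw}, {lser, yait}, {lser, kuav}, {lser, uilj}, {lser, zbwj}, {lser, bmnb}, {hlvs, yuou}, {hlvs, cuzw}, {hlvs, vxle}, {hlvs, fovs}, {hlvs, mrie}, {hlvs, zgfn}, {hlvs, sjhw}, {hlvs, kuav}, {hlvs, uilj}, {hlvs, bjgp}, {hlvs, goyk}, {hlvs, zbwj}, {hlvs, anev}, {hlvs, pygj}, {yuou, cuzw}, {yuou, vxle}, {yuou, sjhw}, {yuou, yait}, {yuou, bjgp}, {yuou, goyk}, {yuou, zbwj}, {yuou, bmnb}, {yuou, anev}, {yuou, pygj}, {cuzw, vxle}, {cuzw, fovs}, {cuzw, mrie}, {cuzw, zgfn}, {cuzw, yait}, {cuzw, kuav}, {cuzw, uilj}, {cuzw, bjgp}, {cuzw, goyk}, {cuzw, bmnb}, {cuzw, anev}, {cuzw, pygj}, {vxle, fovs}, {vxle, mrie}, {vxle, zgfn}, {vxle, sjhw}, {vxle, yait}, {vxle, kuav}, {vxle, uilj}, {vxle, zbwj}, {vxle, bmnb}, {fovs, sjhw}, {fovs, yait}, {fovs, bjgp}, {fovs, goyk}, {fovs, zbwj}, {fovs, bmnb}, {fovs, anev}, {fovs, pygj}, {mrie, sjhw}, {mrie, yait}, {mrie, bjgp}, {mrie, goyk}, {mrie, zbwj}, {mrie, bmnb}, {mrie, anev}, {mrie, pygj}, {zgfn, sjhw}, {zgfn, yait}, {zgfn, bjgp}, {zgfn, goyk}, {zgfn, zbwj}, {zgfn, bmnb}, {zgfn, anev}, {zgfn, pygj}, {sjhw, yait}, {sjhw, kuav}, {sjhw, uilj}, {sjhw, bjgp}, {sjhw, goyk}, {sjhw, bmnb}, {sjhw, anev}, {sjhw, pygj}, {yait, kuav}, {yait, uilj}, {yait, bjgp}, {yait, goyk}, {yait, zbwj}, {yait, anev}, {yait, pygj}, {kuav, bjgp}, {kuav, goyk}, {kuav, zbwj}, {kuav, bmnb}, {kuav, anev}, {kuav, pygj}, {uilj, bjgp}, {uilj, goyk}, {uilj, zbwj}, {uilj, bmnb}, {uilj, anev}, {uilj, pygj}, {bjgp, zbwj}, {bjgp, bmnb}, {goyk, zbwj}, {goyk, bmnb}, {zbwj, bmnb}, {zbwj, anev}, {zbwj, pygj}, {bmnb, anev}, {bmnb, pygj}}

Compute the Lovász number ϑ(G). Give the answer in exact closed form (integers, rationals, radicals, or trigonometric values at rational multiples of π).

6

deg(cuzw) = 15; N(cuzw) = {lser, hlvs, yuou, vxle, fovs, mrie, zgfn, yait, kuav, uilj, bjgp, goyk, bmnb, anev, pygj}.
deg(aubt) = 15; N(aubt) = {lser, hlvs, yuou, vxle, fovs, mrie, zgfn, yait, kuav, uilj, bjgp, goyk, bmnb, anev, pygj}.
N(kuav) = {aubt, lser, hlvs, cuzw, vxle, sjhw, yait, bjgp, goyk, zbwj, bmnb, anev, pygj}, |N(kuav)| = 13.
N(zbwj) = {lser, hlvs, yuou, vxle, fovs, mrie, zgfn, yait, kuav, uilj, bjgp, goyk, bmnb, anev, pygj}, |N(zbwj)| = 15.
G = K_{6,6,4,3}: α = 6 = χ(Ḡ), so ϑ = 6.
ϑ(G) ≈ 6.00000000.
Check 6 ≤ 6 ≤ 6: collapsed.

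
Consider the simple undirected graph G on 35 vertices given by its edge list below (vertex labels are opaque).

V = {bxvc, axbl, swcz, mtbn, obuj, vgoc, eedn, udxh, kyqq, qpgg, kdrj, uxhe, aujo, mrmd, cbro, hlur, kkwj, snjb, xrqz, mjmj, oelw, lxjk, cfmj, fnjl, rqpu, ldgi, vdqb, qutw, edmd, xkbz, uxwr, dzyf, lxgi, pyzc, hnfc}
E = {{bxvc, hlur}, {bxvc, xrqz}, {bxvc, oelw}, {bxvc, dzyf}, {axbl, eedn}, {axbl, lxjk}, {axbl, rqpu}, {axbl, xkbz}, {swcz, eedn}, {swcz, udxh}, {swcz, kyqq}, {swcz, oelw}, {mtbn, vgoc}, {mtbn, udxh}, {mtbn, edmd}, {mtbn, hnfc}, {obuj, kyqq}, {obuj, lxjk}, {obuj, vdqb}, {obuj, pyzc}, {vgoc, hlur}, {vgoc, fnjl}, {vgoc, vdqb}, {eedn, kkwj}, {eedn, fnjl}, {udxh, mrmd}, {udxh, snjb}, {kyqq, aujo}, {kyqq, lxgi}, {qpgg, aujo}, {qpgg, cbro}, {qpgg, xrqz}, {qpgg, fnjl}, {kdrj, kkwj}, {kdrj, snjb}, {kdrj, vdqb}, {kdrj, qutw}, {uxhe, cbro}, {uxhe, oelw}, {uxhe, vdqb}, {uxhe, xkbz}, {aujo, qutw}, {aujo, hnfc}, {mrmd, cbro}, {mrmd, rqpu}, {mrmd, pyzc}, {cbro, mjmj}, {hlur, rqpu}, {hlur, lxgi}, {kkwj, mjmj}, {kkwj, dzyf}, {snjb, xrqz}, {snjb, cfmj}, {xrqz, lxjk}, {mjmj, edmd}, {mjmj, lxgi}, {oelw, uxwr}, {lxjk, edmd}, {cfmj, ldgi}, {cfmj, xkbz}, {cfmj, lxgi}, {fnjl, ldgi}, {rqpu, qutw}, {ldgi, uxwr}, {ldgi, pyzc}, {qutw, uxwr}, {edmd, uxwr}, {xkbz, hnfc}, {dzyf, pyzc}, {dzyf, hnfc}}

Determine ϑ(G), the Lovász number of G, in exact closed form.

15

N(vgoc) = {mtbn, hlur, fnjl, vdqb}, |N(vgoc)| = 4.
deg(uxhe) = 4; N(uxhe) = {cbro, oelw, vdqb, xkbz}.
Vertex eedn has 4 neighbors: axbl, swcz, kkwj, fnjl.
deg(kkwj) = 4; N(kkwj) = {eedn, kdrj, mjmj, dzyf}.
35-vertex 4-regular graph: Kneser-type, 3-subsets of [7].
A has 4 distinct eigenvalues ≈ [4.0, 2.0, -1.0, -3.0].
With N=35: ϑ(G) = 35·(-1*(-3))/(4−(-3)) = 15.
ϑ(G) ≈ 15.000000000.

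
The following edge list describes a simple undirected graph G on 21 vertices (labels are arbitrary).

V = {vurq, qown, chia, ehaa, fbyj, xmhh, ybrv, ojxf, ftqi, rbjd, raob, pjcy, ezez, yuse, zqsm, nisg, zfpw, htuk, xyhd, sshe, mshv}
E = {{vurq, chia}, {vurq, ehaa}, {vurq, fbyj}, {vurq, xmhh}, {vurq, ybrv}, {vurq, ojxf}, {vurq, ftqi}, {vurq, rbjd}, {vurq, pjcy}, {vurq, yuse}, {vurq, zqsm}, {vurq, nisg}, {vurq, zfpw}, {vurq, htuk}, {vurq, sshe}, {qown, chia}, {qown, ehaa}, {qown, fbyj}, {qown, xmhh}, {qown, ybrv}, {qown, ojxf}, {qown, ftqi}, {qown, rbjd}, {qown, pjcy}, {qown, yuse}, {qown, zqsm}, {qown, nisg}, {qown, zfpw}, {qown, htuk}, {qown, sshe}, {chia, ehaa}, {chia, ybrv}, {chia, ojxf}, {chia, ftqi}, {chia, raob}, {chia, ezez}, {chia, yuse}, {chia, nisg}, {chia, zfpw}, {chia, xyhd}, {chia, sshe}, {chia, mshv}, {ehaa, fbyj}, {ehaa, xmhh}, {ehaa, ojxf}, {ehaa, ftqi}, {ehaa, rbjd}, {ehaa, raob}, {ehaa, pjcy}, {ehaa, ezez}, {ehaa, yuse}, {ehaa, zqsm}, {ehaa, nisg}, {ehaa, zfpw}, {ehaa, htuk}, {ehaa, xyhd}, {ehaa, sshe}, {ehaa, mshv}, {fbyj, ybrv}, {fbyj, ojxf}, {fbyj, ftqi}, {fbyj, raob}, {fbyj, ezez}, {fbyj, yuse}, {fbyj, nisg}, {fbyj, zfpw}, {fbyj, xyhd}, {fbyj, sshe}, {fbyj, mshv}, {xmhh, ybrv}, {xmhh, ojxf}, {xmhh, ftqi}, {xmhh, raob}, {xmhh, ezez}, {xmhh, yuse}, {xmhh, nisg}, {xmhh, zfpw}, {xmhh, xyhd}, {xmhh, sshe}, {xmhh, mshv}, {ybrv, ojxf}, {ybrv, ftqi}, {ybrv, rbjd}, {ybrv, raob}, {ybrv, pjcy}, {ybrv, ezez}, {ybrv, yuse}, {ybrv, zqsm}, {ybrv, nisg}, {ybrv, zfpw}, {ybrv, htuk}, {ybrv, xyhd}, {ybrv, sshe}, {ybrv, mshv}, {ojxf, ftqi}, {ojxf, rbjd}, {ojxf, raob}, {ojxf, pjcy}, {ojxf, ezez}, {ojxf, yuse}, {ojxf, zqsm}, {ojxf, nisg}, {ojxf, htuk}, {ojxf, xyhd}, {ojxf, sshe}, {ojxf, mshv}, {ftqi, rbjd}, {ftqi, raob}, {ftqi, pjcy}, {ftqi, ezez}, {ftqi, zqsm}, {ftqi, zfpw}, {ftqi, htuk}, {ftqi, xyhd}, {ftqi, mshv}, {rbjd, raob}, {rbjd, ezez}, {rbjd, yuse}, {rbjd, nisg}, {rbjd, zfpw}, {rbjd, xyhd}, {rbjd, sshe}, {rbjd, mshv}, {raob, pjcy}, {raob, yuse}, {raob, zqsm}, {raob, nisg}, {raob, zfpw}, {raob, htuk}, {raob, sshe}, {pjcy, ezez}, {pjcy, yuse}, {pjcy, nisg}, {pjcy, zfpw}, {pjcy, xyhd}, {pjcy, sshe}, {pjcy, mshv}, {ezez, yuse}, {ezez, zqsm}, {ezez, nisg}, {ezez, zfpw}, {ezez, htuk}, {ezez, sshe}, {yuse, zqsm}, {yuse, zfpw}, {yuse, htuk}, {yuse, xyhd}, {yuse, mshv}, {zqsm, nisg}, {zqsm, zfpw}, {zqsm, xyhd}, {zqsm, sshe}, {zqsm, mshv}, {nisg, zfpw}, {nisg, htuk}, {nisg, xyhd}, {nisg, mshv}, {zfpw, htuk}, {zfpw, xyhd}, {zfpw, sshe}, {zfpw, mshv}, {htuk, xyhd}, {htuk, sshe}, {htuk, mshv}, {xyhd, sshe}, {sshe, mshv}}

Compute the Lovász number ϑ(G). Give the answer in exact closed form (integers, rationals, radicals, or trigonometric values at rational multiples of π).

7

deg(htuk) = 14; N(htuk) = {vurq, qown, ehaa, ybrv, ojxf, ftqi, raob, ezez, yuse, nisg, zfpw, xyhd, sshe, mshv}.
deg(fbyj) = 14; N(fbyj) = {vurq, qown, ehaa, ybrv, ojxf, ftqi, raob, ezez, yuse, nisg, zfpw, xyhd, sshe, mshv}.
deg(ftqi) = 17; N(ftqi) = {vurq, qown, chia, ehaa, fbyj, xmhh, ybrv, ojxf, rbjd, raob, pjcy, ezez, zqsm, zfpw, htuk, xyhd, mshv}.
deg(raob) = 15; N(raob) = {chia, ehaa, fbyj, xmhh, ybrv, ojxf, ftqi, rbjd, pjcy, yuse, zqsm, nisg, zfpw, htuk, sshe}.
Complete multipartite on [7, 6, 4, 2, 2]: sandwich collapses at ϑ=7.
= 7.0000… (decimal).
Sandwich: α(G)=7 ≤ ϑ(G)=7 ≤ χ(Ḡ)=7 (collapsed).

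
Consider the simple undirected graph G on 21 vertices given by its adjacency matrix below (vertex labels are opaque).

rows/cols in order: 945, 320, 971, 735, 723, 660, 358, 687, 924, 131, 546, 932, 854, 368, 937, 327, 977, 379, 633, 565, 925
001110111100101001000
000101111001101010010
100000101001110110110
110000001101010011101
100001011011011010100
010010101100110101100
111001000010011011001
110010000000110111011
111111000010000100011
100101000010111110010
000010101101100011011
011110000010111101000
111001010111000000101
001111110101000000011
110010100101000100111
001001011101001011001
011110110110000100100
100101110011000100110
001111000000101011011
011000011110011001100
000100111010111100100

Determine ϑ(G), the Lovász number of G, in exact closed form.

6

deg(925) = 10; N(925) = {735, 358, 687, 924, 546, 854, 368, 937, 327, 633}.
Vertex 633 has 10 neighbors: 971, 735, 723, 660, 854, 937, 977, 379, 565, 925.
N(932) = {320, 971, 735, 723, 546, 854, 368, 937, 327, 379}, |N(932)| = 10.
deg(735) = 10; N(735) = {945, 320, 924, 131, 932, 368, 977, 379, 633, 925}.
10-regular, N=21; Kneser K(7,2) on C(7,2)=21 vertices.
spec(A) ≈ [10.0, 1.0, -4.0] (distinct, 6 d.p.).
λ_max=10, λ_min=-4; ϑ = −21·λ_min/(λ_max−λ_min) = 6.
Numerically 6.000000000.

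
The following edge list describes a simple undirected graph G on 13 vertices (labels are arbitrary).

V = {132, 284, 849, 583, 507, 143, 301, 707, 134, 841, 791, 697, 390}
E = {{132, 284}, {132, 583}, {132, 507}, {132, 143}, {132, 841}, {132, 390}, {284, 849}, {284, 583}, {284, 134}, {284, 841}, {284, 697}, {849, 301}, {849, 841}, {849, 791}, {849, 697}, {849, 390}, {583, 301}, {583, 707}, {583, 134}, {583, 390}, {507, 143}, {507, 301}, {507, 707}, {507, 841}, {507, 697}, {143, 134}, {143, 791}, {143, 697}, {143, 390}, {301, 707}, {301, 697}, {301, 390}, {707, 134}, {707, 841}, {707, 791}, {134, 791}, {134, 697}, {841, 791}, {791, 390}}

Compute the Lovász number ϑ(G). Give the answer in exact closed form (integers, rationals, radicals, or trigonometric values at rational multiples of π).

sqrt(13)

deg(849) = 6; N(849) = {284, 301, 841, 791, 697, 390}.
Vertex 583 has 6 neighbors: 132, 284, 301, 707, 134, 390.
Vertex 134 has 6 neighbors: 284, 583, 143, 707, 791, 697.
Vertex 390 has 6 neighbors: 132, 849, 583, 143, 301, 791.
13-vertex 6-regular graph: SR(13,6,2,3) — a Paley graph.
spec(A) ≈ [6.0, 1.3028, -2.3028] (distinct, 4 d.p.).
Lovász (edge-transitive): ϑ = −13·(-sqrt(13)/2 - 1/2)/((6)−(-sqrt(13)/2 - 1/2)) = sqrt(13).
= 3.60555128… (decimal).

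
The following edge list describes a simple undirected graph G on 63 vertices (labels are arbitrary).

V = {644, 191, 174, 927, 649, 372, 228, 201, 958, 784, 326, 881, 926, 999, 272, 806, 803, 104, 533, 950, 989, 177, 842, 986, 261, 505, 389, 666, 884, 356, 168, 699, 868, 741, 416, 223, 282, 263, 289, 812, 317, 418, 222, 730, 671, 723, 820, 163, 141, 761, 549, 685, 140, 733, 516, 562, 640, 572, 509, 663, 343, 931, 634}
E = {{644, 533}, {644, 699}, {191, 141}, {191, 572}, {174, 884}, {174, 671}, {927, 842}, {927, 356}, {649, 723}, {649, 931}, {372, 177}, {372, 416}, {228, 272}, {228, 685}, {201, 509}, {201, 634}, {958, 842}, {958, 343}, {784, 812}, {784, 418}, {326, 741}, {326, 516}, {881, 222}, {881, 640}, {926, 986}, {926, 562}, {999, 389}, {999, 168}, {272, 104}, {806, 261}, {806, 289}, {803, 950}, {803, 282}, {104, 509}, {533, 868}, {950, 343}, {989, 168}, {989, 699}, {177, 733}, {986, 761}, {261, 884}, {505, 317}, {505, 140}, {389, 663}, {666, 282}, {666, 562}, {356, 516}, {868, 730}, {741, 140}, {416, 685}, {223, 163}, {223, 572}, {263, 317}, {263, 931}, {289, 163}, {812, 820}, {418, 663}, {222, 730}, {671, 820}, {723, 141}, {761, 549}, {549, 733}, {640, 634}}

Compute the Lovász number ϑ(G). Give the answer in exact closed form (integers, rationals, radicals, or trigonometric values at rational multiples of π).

63*cos(pi/63)/(cos(pi/63) + 1)

N(549) = {761, 733}, |N(549)| = 2.
deg(418) = 2; N(418) = {784, 663}.
N(168) = {999, 989}, |N(168)| = 2.
N(272) = {228, 104}, |N(272)| = 2.
2-regular, N=63; a single 63-cycle (edge-transitive).
The 32 distinct eigenvalues: [2.0, 1.9901, 1.9603, 1.9111, 1.843, 1.7564, 1.6525, 1.5321, 1.3965, 1.247, 1.0851, 0.9124, 0.7307, 0.5417, 0.3473, 0.1495, -0.0499, -0.2487, -0.445, -0.637, -0.8226, -1.0, -1.1675, -1.3234, -1.4661, -1.5943, -1.7066, -1.8019, -1.8794, -1.9382, -1.9777, -1.9975].
With N=63: ϑ(G) = 63·(-(-1)*2*cos(pi/63))/(2−(-2*cos(pi/63))) = 63*cos(pi/63)/(cos(pi/63) + 1).
= 31.480409… (decimal).
α=31, χ(Ḡ)=32; ϑ=63*cos(pi/63)/(cos(pi/63) + 1) lies between (both strict).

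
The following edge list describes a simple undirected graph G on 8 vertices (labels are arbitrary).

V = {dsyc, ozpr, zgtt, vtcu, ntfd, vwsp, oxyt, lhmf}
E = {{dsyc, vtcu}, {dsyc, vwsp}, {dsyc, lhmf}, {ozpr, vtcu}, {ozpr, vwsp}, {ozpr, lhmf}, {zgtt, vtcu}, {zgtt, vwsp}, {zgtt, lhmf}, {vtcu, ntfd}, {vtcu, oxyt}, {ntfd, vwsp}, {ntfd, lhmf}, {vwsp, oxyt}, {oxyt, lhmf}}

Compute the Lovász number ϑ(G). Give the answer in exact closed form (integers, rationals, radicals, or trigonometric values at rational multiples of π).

5

N(ozpr) = {vtcu, vwsp, lhmf}, |N(ozpr)| = 3.
deg(zgtt) = 3; N(zgtt) = {vtcu, vwsp, lhmf}.
deg(vtcu) = 5; N(vtcu) = {dsyc, ozpr, zgtt, ntfd, oxyt}.
Vertex lhmf has 5 neighbors: dsyc, ozpr, zgtt, ntfd, oxyt.
Complete multipartite on [5, 3]: sandwich collapses at ϑ=5.
= 5.00000… (decimal).
Sandwich: α(G)=5 ≤ ϑ(G)=5 ≤ χ(Ḡ)=5 (collapsed).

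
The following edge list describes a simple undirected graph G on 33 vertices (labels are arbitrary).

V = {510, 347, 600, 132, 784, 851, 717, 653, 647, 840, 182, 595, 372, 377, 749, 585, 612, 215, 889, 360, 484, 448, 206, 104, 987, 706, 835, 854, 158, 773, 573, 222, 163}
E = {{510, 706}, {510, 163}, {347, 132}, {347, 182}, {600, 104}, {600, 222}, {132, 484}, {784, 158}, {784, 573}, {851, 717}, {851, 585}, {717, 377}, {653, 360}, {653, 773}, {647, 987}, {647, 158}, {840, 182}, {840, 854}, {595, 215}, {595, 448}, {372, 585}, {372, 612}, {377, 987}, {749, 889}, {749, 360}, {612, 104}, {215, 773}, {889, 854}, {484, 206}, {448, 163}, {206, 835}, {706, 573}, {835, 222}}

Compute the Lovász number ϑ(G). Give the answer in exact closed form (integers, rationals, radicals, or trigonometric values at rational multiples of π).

33*cos(pi/33)/(cos(pi/33) + 1)

Vertex 835 has 2 neighbors: 206, 222.
N(854) = {840, 889}, |N(854)| = 2.
N(987) = {647, 377}, |N(987)| = 2.
Vertex 784 has 2 neighbors: 158, 573.
2-regular, N=33; the odd cycle C_{33}.
spec(A) ≈ [2.0, 1.964, 1.857, 1.683, 1.447, 1.16, 0.831, 0.472, 0.095, -0.285, -0.654, -1.0, -1.31, -1.572, -1.778, -1.919, -1.991] (distinct, 3 d.p.).
−33·(-2*cos(pi/33)) / ((2)−(-2*cos(pi/33))) = 33*cos(pi/33)/(cos(pi/33) + 1) = ϑ(G).
= 16.46255859… (decimal).
Check 16 ≤ 33*cos(pi/33)/(cos(pi/33) + 1) ≤ 17: both strict.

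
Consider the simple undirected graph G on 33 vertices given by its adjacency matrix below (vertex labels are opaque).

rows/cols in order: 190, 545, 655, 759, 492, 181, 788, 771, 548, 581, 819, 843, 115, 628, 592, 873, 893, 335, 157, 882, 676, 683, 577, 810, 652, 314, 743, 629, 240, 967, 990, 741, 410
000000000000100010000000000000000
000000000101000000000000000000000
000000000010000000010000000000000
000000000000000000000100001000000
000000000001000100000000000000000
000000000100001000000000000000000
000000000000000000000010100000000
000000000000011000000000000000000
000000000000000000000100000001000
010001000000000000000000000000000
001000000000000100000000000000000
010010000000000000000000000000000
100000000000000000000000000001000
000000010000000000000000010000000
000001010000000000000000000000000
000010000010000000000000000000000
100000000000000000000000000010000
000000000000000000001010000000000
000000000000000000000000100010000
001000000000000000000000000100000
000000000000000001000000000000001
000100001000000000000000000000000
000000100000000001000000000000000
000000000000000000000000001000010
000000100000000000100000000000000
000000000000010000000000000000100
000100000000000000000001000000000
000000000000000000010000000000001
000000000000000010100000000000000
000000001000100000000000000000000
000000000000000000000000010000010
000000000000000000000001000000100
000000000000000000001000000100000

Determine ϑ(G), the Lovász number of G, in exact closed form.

deg(810) = 2; N(810) = {743, 741}.
N(819) = {655, 873}, |N(819)| = 2.
deg(410) = 2; N(410) = {676, 629}.
deg(581) = 2; N(581) = {545, 181}.
33-vertex 2-regular graph: a single 33-cycle (edge-transitive).
A has 17 distinct eigenvalues ≈ [2.0, 1.963857, 1.856736, 1.682507, 1.447468, 1.160114, 0.83083, 0.471518, 0.095164, -0.28463, -0.654136, -1.0, -1.309721, -1.572106, -1.777671, -1.918986, -1.990944].
With N=33: ϑ(G) = 33·(-(-1)*2*cos(pi/33))/(2−(-2*cos(pi/33))) = 33*cos(pi/33)/(cos(pi/33) + 1).
ϑ(G) ≈ 16.46255859.
16 ≤ 33*cos(pi/33)/(cos(pi/33) + 1) ≤ 17: both strict.

33*cos(pi/33)/(cos(pi/33) + 1)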